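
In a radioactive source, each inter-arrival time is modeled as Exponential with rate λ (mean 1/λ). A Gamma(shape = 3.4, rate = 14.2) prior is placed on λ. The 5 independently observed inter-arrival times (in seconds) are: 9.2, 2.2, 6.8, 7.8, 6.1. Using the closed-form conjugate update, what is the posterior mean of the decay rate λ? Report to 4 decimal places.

With a Gamma(shape α, rate β) prior on the exponential rate λ, the posterior after n observations with total T = Σxᵢ is Gamma(α+n, β+T).
Sum of observations T = 32.1 seconds; n = 5.
Posterior: Gamma(3.4+5, 14.2+32.1) = Gamma(8.4, 46.3).
Posterior mean of λ = α/β = 8.4/46.3 = 0.1814.

0.1814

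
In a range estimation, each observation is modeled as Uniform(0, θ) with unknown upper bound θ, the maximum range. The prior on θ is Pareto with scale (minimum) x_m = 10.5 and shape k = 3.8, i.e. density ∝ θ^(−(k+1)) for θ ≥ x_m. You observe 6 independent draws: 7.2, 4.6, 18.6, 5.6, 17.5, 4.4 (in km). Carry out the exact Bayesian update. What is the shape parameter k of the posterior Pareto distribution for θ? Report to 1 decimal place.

9.8

A Pareto(scale x_m, shape k) prior on the upper bound θ of Uniform(0, θ) is conjugate: posterior is Pareto(max(x_m, max xᵢ), k + n).
Sample maximum = 18.6; prior scale x_m = 10.5 → posterior scale = max = 18.6.
Posterior shape = 3.8 + 6 = 9.8.
Posterior shape k = 9.8.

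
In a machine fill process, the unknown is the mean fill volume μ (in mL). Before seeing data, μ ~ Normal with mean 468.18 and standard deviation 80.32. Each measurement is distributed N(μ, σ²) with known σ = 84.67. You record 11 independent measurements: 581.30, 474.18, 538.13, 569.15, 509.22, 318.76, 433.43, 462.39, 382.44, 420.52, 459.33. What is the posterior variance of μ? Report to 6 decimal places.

591.929733

For Normal data with known variance σ², a Normal(μ₀, σ₀²) prior on μ is conjugate. Posterior precision = 1/σ₀² + n/σ²; posterior mean is the precision-weighted average of μ₀ and x̄.
σ₀² = 80.32² = 6451.3024, σ² = 84.67² = 7169.0089; σ² + n·σ₀² = 7169.0089 + 11·6451.3024 = 78133.3353.
Posterior precision = 1/σ₀² + n/σ² = 1/6451.3024 + 11/7169.0089 = (σ² + n·σ₀²)/(σ₀²σ²) = 78133.3353/(6451.3024·7169.0089); posterior variance σₙ² = σ₀²σ²/(σ² + n·σ₀²) = 6451.3024·7169.0089/78133.3353 = 591.929733.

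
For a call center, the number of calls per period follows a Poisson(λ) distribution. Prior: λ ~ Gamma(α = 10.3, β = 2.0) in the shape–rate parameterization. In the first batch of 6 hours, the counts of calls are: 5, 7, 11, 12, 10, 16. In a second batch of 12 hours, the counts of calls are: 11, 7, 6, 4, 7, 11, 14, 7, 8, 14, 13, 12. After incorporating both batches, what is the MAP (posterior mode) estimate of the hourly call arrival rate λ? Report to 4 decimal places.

9.2150

With a Gamma(shape α, rate β) prior, the Poisson likelihood is conjugate: the posterior is Gamma(α + ΣXᵢ, β + n).
Batch 1: sum of counts S = 61 over n = 6 hours.
After batch 1: Gamma(α+S, β+n) = Gamma(10.3+61, 2.0+6) = Gamma(71.3, 8.0).
Batch 2: sum of counts S = 114 over n = 12 hours.
After batch 2: Gamma(α+S, β+n) = Gamma(71.3+114, 8.0+12) = Gamma(185.3, 20.0).
Mode of Gamma(α,β) for α≥1 is (α−1)/β = 184.3/20.0 = 9.2150.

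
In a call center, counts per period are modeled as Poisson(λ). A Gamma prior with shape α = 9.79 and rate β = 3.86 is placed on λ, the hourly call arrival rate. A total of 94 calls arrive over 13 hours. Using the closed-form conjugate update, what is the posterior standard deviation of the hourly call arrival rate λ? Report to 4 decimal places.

0.6043

With a Gamma(shape α, rate β) prior, the Poisson likelihood is conjugate: the posterior is Gamma(α + ΣXᵢ, β + n).
Posterior: Gamma(α+S, β+n) = Gamma(9.79+94, 3.86+13) = Gamma(103.79, 16.86).
SD = √α/β = √103.79/16.86 = 0.6043.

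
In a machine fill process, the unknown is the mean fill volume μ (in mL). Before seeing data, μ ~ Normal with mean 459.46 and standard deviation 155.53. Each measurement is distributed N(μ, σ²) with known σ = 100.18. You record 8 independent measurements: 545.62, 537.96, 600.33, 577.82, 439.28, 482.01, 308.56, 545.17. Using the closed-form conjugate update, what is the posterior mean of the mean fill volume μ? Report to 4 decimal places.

For Normal data with known variance σ², a Normal(μ₀, σ₀²) prior on μ is conjugate. Posterior precision = 1/σ₀² + n/σ²; posterior mean is the precision-weighted average of μ₀ and x̄.
Σxᵢ = 545.62 + 537.96 + 600.33 + 577.82 + 439.28 + 482.01 + 308.56 + 545.17 = 4036.75, so n·x̄ = 4036.75.
σ₀² = 155.53² = 24189.5809, σ² = 100.18² = 10036.0324; σ² + n·σ₀² = 10036.0324 + 8·24189.5809 = 203552.6796.
Posterior mean = (μ₀/σ₀² + n·x̄/σ²)/(1/σ₀² + n/σ²) = (σ²·μ₀ + σ₀²·n·x̄)/(σ² + n·σ₀²) = (10036.0324·459.46 + 24189.5809·4036.75)/203552.6796 = 102258446.144579/203552.6796 = 502.3685.

502.3685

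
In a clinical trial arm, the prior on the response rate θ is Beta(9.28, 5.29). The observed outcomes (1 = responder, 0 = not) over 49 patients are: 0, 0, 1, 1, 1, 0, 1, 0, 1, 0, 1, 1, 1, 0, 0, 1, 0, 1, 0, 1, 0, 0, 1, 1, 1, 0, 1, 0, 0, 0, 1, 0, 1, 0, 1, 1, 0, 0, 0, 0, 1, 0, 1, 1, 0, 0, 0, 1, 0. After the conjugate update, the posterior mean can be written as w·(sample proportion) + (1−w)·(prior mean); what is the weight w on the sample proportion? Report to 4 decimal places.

0.7708

The Beta prior is conjugate to a Binomial/Bernoulli likelihood; the update adds successes to α and failures to β.
Posterior mean = (α₀+k)/(α₀+β₀+n) = [n/(α₀+β₀+n)]·(k/n) + [(α₀+β₀)/(α₀+β₀+n)]·α₀/(α₀+β₀), so only n and the prior enter the weight.
The weight on the data is w = n/(α₀+β₀+n) = 49/(9.28+5.29+49) = 49/63.57 = 0.7708.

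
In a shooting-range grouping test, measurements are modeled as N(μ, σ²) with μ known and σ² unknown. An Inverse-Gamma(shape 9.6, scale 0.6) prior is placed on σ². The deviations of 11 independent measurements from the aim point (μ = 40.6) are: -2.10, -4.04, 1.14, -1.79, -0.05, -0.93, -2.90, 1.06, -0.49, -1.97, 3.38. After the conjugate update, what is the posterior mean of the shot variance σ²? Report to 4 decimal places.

1.8575

With known mean μ and an Inverse-Gamma(α, β) prior on σ², the Normal likelihood is conjugate: posterior is Inv-Gamma(α + n/2, β + Σ(xᵢ−μ)²/2).
Σ(xᵢ−μ)² = (-2.10)² + (-4.04)² + (1.14)² + (-1.79)² + (-0.05)² + (-0.93)² + (-2.90)² + (1.06)² + (-0.49)² + (-1.97)² + (3.38)² = 51.1817.
Posterior: Inv-Gamma(9.6 + 11/2, 0.6 + 51.1817/2) = Inv-Gamma(15.10, 26.19085).
E[σ²|data] = β/(α−1) = 26.19085/14.10 = 1.8575.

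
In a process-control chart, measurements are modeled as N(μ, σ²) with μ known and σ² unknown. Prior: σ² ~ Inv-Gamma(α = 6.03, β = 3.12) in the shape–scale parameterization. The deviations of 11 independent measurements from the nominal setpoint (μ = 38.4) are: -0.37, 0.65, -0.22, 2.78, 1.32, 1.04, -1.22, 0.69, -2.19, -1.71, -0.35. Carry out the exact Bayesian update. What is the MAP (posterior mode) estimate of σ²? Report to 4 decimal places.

With known mean μ and an Inverse-Gamma(α, β) prior on σ², the Normal likelihood is conjugate: posterior is Inv-Gamma(α + n/2, β + Σ(xᵢ−μ)²/2).
Σ(xᵢ−μ)² = (-0.37)² + (0.65)² + (-0.22)² + (2.78)² + (1.32)² + (1.04)² + (-1.22)² + (0.69)² + (-2.19)² + (-1.71)² + (-0.35)² = 20.9674.
Posterior: Inv-Gamma(6.03 + 11/2, 3.12 + 20.9674/2) = Inv-Gamma(11.53, 13.60370).
Mode = β/(α+1) = 13.60370/12.53 = 1.0857.

1.0857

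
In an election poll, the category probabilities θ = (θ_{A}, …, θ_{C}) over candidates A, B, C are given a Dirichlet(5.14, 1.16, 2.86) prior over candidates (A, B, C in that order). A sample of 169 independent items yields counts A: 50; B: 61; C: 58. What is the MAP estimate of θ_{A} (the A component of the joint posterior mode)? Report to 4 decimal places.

The Dirichlet prior is conjugate to the Multinomial likelihood: each posterior αⱼ = prior αⱼ + observed count nⱼ.
Posterior concentration: (55.14, 62.16, 60.86), total = 178.16.
Joint mode component: (α_{A}−1)/(Σα−K) = 54.14/175.16 = 0.3091.

0.3091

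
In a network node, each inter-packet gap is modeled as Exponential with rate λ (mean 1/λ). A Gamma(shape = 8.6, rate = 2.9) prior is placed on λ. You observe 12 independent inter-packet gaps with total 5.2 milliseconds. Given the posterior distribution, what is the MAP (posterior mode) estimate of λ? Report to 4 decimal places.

2.4198

With a Gamma(shape α, rate β) prior on the exponential rate λ, the posterior after n observations with total T = Σxᵢ is Gamma(α+n, β+T).
Posterior: Gamma(8.6+12, 2.9+5.2) = Gamma(20.6, 8.1).
Mode = (α−1)/β = 2.4198.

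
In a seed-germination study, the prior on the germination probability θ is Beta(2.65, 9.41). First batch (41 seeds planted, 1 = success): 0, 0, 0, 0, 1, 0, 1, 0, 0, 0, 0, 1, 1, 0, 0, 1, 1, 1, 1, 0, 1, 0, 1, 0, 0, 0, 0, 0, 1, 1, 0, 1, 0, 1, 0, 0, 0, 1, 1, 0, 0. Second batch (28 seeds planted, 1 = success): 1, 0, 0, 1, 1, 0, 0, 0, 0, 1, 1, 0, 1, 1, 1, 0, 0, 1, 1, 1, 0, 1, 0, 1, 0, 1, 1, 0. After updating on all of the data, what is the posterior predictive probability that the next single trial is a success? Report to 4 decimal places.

0.4151

The Beta prior is conjugate to a Binomial/Bernoulli likelihood; the update adds successes to α and failures to β.
After batch 1: Beta(2.65+16, 9.41+25) = Beta(18.65, 34.41).
After batch 2: Beta(18.65+15, 34.41+13) = Beta(33.65, 47.41).
For a single future Bernoulli trial, P(success | data) = α/(α+β) = 0.4151.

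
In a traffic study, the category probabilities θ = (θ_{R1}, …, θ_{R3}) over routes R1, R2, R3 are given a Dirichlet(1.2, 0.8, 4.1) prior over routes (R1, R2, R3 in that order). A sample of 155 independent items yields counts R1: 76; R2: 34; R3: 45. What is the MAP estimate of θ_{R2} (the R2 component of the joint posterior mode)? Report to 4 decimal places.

The Dirichlet prior is conjugate to the Multinomial likelihood: each posterior αⱼ = prior αⱼ + observed count nⱼ.
Posterior concentration: (77.2, 34.8, 49.1), total = 161.1.
Joint mode component: (α_{R2}−1)/(Σα−K) = 33.8/158.1 = 0.2138.

0.2138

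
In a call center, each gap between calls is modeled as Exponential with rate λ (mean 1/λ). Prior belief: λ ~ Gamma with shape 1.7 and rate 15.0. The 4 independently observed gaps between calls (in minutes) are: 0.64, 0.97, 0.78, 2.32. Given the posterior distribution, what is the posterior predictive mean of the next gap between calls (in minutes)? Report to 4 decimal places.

With a Gamma(shape α, rate β) prior on the exponential rate λ, the posterior after n observations with total T = Σxᵢ is Gamma(α+n, β+T).
Sum of observations T = 4.71 minutes; n = 4.
Posterior: Gamma(1.7+4, 15.0+4.71) = Gamma(5.7, 19.71).
The predictive distribution for the next observation is Lomax; its mean is β/(α−1) = 19.71/4.7 = 4.1936.

4.1936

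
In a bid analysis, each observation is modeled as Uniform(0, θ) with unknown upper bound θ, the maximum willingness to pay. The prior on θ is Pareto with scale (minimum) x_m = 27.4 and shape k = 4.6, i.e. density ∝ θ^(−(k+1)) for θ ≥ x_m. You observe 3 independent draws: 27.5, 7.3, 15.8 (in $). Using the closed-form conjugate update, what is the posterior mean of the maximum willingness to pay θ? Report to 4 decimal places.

31.6667

A Pareto(scale x_m, shape k) prior on the upper bound θ of Uniform(0, θ) is conjugate: posterior is Pareto(max(x_m, max xᵢ), k + n).
Sample maximum = 27.5; prior scale x_m = 27.4 → posterior scale = max = 27.5.
Posterior shape = 4.6 + 3 = 7.6.
E[θ|data] = k·x_m/(k−1) = 7.6·27.5/6.6 = 31.6667.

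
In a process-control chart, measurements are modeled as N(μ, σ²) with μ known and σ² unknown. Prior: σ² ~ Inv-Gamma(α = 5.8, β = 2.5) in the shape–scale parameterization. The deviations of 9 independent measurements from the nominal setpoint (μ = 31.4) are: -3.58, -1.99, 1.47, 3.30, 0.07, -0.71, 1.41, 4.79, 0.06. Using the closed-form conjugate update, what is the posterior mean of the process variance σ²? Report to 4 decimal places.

3.2404

With known mean μ and an Inverse-Gamma(α, β) prior on σ², the Normal likelihood is conjugate: posterior is Inv-Gamma(α + n/2, β + Σ(xᵢ−μ)²/2).
Σ(xᵢ−μ)² = (-3.58)² + (-1.99)² + (1.47)² + (3.30)² + (0.07)² + (-0.71)² + (1.41)² + (4.79)² + (0.06)² = 55.2722.
Posterior: Inv-Gamma(5.8 + 9/2, 2.5 + 55.2722/2) = Inv-Gamma(10.30, 30.13610).
E[σ²|data] = β/(α−1) = 30.13610/9.30 = 3.2404.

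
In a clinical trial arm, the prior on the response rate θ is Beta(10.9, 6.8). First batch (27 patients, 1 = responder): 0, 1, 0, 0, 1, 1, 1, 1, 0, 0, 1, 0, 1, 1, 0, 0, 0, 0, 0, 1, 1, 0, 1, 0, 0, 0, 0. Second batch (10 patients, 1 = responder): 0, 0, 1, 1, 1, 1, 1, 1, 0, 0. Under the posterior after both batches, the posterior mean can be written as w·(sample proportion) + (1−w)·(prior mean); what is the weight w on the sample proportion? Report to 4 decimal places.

0.6764

The Beta prior is conjugate to a Binomial/Bernoulli likelihood; the update adds successes to α and failures to β.
Total number of patients: n = 27 + 10 = 37.
Posterior mean = (α₀+k)/(α₀+β₀+n) = [n/(α₀+β₀+n)]·(k/n) + [(α₀+β₀)/(α₀+β₀+n)]·α₀/(α₀+β₀), so only n and the prior enter the weight.
The weight on the data is w = n/(α₀+β₀+n) = 37/(10.9+6.8+37) = 37/54.7 = 0.6764.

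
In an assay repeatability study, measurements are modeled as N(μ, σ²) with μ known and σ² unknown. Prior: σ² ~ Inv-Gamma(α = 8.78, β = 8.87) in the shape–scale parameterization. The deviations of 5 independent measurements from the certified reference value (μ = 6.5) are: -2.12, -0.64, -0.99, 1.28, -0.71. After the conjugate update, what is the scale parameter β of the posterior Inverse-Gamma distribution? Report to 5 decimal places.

12.88330

With known mean μ and an Inverse-Gamma(α, β) prior on σ², the Normal likelihood is conjugate: posterior is Inv-Gamma(α + n/2, β + Σ(xᵢ−μ)²/2).
Σ(xᵢ−μ)² = (-2.12)² + (-0.64)² + (-0.99)² + (1.28)² + (-0.71)² = 8.0266.
Posterior: Inv-Gamma(8.78 + 5/2, 8.87 + 8.0266/2) = Inv-Gamma(11.28, 12.88330).
Posterior β = 12.88330.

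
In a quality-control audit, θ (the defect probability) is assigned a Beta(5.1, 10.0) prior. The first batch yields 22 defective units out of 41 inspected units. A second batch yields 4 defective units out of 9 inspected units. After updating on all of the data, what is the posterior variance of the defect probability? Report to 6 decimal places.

0.003775

The Beta prior is conjugate to a Binomial/Bernoulli likelihood; the update adds successes to α and failures to β.
After batch 1: Beta(5.1+22, 10.0+19) = Beta(27.1, 29.0).
After batch 2: Beta(27.1+4, 29.0+5) = Beta(31.1, 34.0).
Var = αβ/((α+β)²(α+β+1)) = 31.1·34.0/(65.1²·66.1) = 0.003775.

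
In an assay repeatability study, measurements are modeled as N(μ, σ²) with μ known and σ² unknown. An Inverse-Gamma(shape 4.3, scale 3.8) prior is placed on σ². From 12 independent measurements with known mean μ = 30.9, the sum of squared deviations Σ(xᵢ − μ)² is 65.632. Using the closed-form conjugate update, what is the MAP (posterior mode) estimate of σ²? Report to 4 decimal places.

3.2404

With known mean μ and an Inverse-Gamma(α, β) prior on σ², the Normal likelihood is conjugate: posterior is Inv-Gamma(α + n/2, β + Σ(xᵢ−μ)²/2).
Posterior: Inv-Gamma(4.3 + 12/2, 3.8 + 65.632/2) = Inv-Gamma(10.30, 36.6160).
Mode = β/(α+1) = 36.6160/11.30 = 3.2404.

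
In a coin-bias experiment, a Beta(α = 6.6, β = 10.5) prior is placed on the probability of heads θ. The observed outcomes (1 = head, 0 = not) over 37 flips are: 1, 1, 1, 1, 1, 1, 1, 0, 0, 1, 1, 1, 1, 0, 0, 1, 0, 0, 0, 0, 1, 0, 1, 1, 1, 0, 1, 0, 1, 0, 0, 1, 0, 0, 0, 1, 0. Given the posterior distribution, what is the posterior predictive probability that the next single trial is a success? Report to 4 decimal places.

0.4917

The Beta prior is conjugate to a Binomial/Bernoulli likelihood; the update adds successes to α and failures to β.
Posterior: Beta(α+k, β+n−k) = Beta(6.6+20, 10.5+17) = Beta(26.6, 27.5).
For a single future Bernoulli trial, P(success | data) = α/(α+β) = 0.4917.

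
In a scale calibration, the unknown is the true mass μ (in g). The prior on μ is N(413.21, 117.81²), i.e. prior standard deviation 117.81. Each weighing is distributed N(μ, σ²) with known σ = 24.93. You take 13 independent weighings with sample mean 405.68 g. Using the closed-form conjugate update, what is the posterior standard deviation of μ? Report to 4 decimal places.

For Normal data with known variance σ², a Normal(μ₀, σ₀²) prior on μ is conjugate. Posterior precision = 1/σ₀² + n/σ²; posterior mean is the precision-weighted average of μ₀ and x̄.
σ₀² = 117.81² = 13879.1961, σ² = 24.93² = 621.5049; σ² + n·σ₀² = 621.5049 + 13·13879.1961 = 181051.0542.
Posterior precision = 1/σ₀² + n/σ² = 1/13879.1961 + 13/621.5049 = (σ² + n·σ₀²)/(σ₀²σ²) = 181051.0542/(13879.1961·621.5049); posterior variance σₙ² = σ₀²σ²/(σ² + n·σ₀²) = 13879.1961·621.5049/181051.0542 = 47.643956.
Posterior SD = √σₙ² = √(13879.1961·621.5049/181051.0542) = 6.9025.

6.9025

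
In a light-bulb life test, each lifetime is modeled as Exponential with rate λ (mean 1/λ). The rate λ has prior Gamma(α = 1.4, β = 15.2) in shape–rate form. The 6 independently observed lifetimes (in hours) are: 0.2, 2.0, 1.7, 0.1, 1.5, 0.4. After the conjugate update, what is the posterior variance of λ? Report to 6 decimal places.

0.016621

With a Gamma(shape α, rate β) prior on the exponential rate λ, the posterior after n observations with total T = Σxᵢ is Gamma(α+n, β+T).
Sum of observations T = 5.9 hours; n = 6.
Posterior: Gamma(1.4+6, 15.2+5.9) = Gamma(7.4, 21.1).
Var = α/β² = 0.016621.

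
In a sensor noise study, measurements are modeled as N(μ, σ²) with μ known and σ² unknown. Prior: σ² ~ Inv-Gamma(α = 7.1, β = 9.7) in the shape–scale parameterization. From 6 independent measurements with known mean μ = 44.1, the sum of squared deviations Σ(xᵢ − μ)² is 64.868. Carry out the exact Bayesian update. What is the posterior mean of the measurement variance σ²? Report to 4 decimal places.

With known mean μ and an Inverse-Gamma(α, β) prior on σ², the Normal likelihood is conjugate: posterior is Inv-Gamma(α + n/2, β + Σ(xᵢ−μ)²/2).
Posterior: Inv-Gamma(7.1 + 6/2, 9.7 + 64.868/2) = Inv-Gamma(10.10, 42.1340).
E[σ²|data] = β/(α−1) = 42.1340/9.10 = 4.6301.

4.6301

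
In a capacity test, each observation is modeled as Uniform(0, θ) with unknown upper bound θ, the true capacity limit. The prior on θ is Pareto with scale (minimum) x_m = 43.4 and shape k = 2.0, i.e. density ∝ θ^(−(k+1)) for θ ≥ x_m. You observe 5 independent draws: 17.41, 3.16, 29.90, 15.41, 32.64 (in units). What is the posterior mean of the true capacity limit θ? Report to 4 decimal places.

50.6333

A Pareto(scale x_m, shape k) prior on the upper bound θ of Uniform(0, θ) is conjugate: posterior is Pareto(max(x_m, max xᵢ), k + n).
Sample maximum = 32.64; prior scale x_m = 43.4 → posterior scale = max = 43.40.
Posterior shape = 2.0 + 5 = 7.0.
E[θ|data] = k·x_m/(k−1) = 7.0·43.40/6.0 = 50.6333.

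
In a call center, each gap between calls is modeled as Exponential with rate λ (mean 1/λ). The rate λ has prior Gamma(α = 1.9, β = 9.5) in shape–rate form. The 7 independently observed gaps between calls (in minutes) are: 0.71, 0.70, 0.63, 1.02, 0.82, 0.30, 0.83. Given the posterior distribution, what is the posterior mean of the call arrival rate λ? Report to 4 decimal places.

0.6134

With a Gamma(shape α, rate β) prior on the exponential rate λ, the posterior after n observations with total T = Σxᵢ is Gamma(α+n, β+T).
Sum of observations T = 5.01 minutes; n = 7.
Posterior: Gamma(1.9+7, 9.5+5.01) = Gamma(8.9, 14.51).
Posterior mean of λ = α/β = 8.9/14.51 = 0.6134.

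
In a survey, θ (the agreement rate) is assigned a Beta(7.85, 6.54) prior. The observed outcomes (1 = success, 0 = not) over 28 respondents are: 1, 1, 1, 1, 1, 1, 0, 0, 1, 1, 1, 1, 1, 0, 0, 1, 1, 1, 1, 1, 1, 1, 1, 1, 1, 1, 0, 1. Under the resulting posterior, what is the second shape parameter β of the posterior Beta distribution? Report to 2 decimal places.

The Beta prior is conjugate to a Binomial/Bernoulli likelihood; the update adds successes to α and failures to β.
Posterior: Beta(α+k, β+n−k) = Beta(7.85+23, 6.54+5) = Beta(30.85, 11.54).
Posterior β = 11.54.

11.54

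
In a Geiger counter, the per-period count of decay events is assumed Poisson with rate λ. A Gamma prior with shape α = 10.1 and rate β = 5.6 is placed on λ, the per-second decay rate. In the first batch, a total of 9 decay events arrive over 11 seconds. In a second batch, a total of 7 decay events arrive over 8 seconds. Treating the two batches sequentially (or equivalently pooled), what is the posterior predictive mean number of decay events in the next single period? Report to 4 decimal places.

With a Gamma(shape α, rate β) prior, the Poisson likelihood is conjugate: the posterior is Gamma(α + ΣXᵢ, β + n).
After batch 1: Gamma(α+S, β+n) = Gamma(10.1+9, 5.6+11) = Gamma(19.1, 16.6).
After batch 2: Gamma(α+S, β+n) = Gamma(19.1+7, 16.6+8) = Gamma(26.1, 24.6).
The predictive distribution for one future period is NegBinom with mean α/β = 1.0610.

1.0610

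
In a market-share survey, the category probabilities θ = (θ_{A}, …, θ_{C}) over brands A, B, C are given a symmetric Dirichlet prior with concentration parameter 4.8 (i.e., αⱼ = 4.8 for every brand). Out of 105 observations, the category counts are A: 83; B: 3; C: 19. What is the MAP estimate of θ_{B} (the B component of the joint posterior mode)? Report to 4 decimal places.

The Dirichlet prior is conjugate to the Multinomial likelihood: each posterior αⱼ = prior αⱼ + observed count nⱼ.
Posterior concentration: (87.8, 7.8, 23.8), total = 119.4.
Joint mode component: (α_{B}−1)/(Σα−K) = 6.8/116.4 = 0.0584.

0.0584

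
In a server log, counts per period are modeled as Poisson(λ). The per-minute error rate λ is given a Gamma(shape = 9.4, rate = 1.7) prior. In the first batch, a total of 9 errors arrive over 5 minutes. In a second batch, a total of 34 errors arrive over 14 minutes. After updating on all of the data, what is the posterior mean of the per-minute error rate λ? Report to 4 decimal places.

With a Gamma(shape α, rate β) prior, the Poisson likelihood is conjugate: the posterior is Gamma(α + ΣXᵢ, β + n).
After batch 1: Gamma(α+S, β+n) = Gamma(9.4+9, 1.7+5) = Gamma(18.4, 6.7).
After batch 2: Gamma(α+S, β+n) = Gamma(18.4+34, 6.7+14) = Gamma(52.4, 20.7).
Posterior mean = α/β = 52.4/20.7 = 2.5314.

2.5314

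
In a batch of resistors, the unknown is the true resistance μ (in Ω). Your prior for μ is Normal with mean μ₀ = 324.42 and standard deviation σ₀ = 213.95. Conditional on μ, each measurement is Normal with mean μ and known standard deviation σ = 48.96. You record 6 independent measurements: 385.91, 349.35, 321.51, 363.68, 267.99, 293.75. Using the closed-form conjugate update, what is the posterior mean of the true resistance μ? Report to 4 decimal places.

330.3136

For Normal data with known variance σ², a Normal(μ₀, σ₀²) prior on μ is conjugate. Posterior precision = 1/σ₀² + n/σ²; posterior mean is the precision-weighted average of μ₀ and x̄.
Σxᵢ = 385.91 + 349.35 + 321.51 + 363.68 + 267.99 + 293.75 = 1982.19, so n·x̄ = 1982.19.
σ₀² = 213.95² = 45774.6025, σ² = 48.96² = 2397.0816; σ² + n·σ₀² = 2397.0816 + 6·45774.6025 = 277044.6966.
Posterior mean = (μ₀/σ₀² + n·x̄/σ²)/(1/σ₀² + n/σ²) = (σ²·μ₀ + σ₀²·n·x̄)/(σ² + n·σ₀²) = (2397.0816·324.42 + 45774.6025·1982.19)/277044.6966 = 91511620.542147/277044.6966 = 330.3136.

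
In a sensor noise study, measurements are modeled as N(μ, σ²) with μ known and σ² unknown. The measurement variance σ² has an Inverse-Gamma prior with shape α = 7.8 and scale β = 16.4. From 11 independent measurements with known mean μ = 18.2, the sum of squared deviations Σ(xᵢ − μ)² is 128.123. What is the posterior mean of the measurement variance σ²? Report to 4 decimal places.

6.5416

With known mean μ and an Inverse-Gamma(α, β) prior on σ², the Normal likelihood is conjugate: posterior is Inv-Gamma(α + n/2, β + Σ(xᵢ−μ)²/2).
Posterior: Inv-Gamma(7.8 + 11/2, 16.4 + 128.123/2) = Inv-Gamma(13.30, 80.4615).
E[σ²|data] = β/(α−1) = 80.4615/12.30 = 6.5416.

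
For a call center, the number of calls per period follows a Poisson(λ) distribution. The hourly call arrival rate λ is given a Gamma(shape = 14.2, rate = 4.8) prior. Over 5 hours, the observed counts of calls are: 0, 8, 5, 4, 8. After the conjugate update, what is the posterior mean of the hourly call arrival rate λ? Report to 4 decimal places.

With a Gamma(shape α, rate β) prior, the Poisson likelihood is conjugate: the posterior is Gamma(α + ΣXᵢ, β + n).
Sum of counts S = 25 over n = 5 hours.
Posterior: Gamma(α+S, β+n) = Gamma(14.2+25, 4.8+5) = Gamma(39.2, 9.8).
Posterior mean = α/β = 39.2/9.8 = 4.0000.

4.0000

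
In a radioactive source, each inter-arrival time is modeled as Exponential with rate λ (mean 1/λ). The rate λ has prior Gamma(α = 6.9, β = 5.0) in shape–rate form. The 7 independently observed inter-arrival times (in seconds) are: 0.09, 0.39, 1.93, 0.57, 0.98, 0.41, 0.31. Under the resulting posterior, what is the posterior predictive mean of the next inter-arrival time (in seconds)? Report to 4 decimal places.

With a Gamma(shape α, rate β) prior on the exponential rate λ, the posterior after n observations with total T = Σxᵢ is Gamma(α+n, β+T).
Sum of observations T = 4.68 seconds; n = 7.
Posterior: Gamma(6.9+7, 5.0+4.68) = Gamma(13.9, 9.68).
The predictive distribution for the next observation is Lomax; its mean is β/(α−1) = 9.68/12.9 = 0.7504.

0.7504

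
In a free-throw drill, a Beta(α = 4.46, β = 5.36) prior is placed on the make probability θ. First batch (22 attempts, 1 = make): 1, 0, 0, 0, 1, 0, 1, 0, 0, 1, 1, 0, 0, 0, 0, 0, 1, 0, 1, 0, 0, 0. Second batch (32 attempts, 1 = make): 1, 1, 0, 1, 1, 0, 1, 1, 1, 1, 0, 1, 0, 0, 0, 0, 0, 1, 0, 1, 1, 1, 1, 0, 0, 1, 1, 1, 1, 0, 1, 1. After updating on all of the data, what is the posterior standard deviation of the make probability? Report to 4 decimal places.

0.0621

The Beta prior is conjugate to a Binomial/Bernoulli likelihood; the update adds successes to α and failures to β.
After batch 1: Beta(4.46+7, 5.36+15) = Beta(11.46, 20.36).
After batch 2: Beta(11.46+20, 20.36+12) = Beta(31.46, 32.36).
Var = αβ/((α+β)²(α+β+1)) = 31.46·32.36/(63.82²·64.82) = 0.00385607; SD = √0.00385607 = 0.0621.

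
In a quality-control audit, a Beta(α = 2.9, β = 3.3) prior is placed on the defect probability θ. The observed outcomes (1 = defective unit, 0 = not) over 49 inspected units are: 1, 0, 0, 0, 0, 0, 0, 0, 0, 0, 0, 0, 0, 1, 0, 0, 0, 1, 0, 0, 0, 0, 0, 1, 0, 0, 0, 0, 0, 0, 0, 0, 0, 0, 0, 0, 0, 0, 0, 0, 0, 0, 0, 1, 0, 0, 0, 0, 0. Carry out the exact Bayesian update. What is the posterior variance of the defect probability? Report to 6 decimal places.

The Beta prior is conjugate to a Binomial/Bernoulli likelihood; the update adds successes to α and failures to β.
Posterior: Beta(α+k, β+n−k) = Beta(2.9+5, 3.3+44) = Beta(7.9, 47.3).
Var = αβ/((α+β)²(α+β+1)) = 7.9·47.3/(55.2²·56.2) = 0.002182.

0.002182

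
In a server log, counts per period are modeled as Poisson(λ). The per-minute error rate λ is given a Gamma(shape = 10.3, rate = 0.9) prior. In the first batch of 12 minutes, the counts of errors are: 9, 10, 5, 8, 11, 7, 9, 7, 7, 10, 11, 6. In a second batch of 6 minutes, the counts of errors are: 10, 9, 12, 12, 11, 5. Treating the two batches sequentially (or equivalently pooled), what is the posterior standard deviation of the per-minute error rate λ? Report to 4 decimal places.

0.6884

With a Gamma(shape α, rate β) prior, the Poisson likelihood is conjugate: the posterior is Gamma(α + ΣXᵢ, β + n).
Batch 1: sum of counts S = 100 over n = 12 minutes.
After batch 1: Gamma(α+S, β+n) = Gamma(10.3+100, 0.9+12) = Gamma(110.3, 12.9).
Batch 2: sum of counts S = 59 over n = 6 minutes.
After batch 2: Gamma(α+S, β+n) = Gamma(110.3+59, 12.9+6) = Gamma(169.3, 18.9).
SD = √α/β = √169.3/18.9 = 0.6884.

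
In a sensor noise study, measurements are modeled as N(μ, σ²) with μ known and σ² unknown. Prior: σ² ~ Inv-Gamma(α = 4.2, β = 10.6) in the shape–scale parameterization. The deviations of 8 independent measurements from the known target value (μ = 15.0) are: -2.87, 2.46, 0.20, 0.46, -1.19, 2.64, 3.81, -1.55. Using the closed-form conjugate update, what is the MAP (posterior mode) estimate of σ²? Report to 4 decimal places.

3.3176

With known mean μ and an Inverse-Gamma(α, β) prior on σ², the Normal likelihood is conjugate: posterior is Inv-Gamma(α + n/2, β + Σ(xᵢ−μ)²/2).
Σ(xᵢ−μ)² = (-2.87)² + (2.46)² + (0.20)² + (0.46)² + (-1.19)² + (2.64)² + (3.81)² + (-1.55)² = 39.8444.
Posterior: Inv-Gamma(4.2 + 8/2, 10.6 + 39.8444/2) = Inv-Gamma(8.20, 30.52220).
Mode = β/(α+1) = 30.52220/9.20 = 3.3176.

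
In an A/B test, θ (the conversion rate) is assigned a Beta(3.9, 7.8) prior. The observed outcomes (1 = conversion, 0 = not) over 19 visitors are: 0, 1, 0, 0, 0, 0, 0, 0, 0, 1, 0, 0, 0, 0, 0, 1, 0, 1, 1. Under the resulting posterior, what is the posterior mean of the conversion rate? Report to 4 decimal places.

0.2899

The Beta prior is conjugate to a Binomial/Bernoulli likelihood; the update adds successes to α and failures to β.
Posterior: Beta(α+k, β+n−k) = Beta(3.9+5, 7.8+14) = Beta(8.9, 21.8).
Posterior mean = α/(α+β) = 8.9/30.7 = 0.2899.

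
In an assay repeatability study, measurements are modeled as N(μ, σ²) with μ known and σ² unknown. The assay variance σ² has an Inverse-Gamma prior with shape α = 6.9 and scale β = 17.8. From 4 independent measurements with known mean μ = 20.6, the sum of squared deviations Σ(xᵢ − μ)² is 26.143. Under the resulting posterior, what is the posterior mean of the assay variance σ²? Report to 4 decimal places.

With known mean μ and an Inverse-Gamma(α, β) prior on σ², the Normal likelihood is conjugate: posterior is Inv-Gamma(α + n/2, β + Σ(xᵢ−μ)²/2).
Posterior: Inv-Gamma(6.9 + 4/2, 17.8 + 26.143/2) = Inv-Gamma(8.90, 30.8715).
E[σ²|data] = β/(α−1) = 30.8715/7.90 = 3.9078.

3.9078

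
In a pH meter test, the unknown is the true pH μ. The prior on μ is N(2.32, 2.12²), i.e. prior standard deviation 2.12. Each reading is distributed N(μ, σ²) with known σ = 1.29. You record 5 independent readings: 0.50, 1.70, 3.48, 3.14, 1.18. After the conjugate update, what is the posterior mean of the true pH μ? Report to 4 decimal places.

2.0221

For Normal data with known variance σ², a Normal(μ₀, σ₀²) prior on μ is conjugate. Posterior precision = 1/σ₀² + n/σ²; posterior mean is the precision-weighted average of μ₀ and x̄.
Σxᵢ = 0.50 + 1.70 + 3.48 + 3.14 + 1.18 = 10, so n·x̄ = 10.
σ₀² = 2.12² = 4.4944, σ² = 1.29² = 1.6641; σ² + n·σ₀² = 1.6641 + 5·4.4944 = 24.1361.
Posterior mean = (μ₀/σ₀² + n·x̄/σ²)/(1/σ₀² + n/σ²) = (σ²·μ₀ + σ₀²·n·x̄)/(σ² + n·σ₀²) = (1.6641·2.32 + 4.4944·10)/24.1361 = 48.804712/24.1361 = 2.0221.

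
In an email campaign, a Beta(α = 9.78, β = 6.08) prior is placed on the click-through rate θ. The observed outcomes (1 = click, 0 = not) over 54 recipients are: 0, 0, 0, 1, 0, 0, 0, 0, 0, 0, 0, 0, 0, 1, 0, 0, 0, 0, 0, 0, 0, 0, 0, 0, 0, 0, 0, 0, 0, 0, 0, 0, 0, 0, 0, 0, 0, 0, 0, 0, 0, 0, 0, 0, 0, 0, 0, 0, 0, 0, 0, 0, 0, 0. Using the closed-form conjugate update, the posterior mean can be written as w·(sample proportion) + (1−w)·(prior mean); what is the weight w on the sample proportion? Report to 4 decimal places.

0.7730

The Beta prior is conjugate to a Binomial/Bernoulli likelihood; the update adds successes to α and failures to β.
Posterior mean = (α₀+k)/(α₀+β₀+n) = [n/(α₀+β₀+n)]·(k/n) + [(α₀+β₀)/(α₀+β₀+n)]·α₀/(α₀+β₀), so only n and the prior enter the weight.
The weight on the data is w = n/(α₀+β₀+n) = 54/(9.78+6.08+54) = 54/69.86 = 0.7730.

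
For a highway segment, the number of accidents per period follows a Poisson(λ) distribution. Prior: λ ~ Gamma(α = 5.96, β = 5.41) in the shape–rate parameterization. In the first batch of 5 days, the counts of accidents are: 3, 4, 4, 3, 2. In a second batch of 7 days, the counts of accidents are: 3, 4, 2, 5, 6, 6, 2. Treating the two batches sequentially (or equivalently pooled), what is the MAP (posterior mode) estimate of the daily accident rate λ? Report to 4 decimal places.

With a Gamma(shape α, rate β) prior, the Poisson likelihood is conjugate: the posterior is Gamma(α + ΣXᵢ, β + n).
Batch 1: sum of counts S = 16 over n = 5 days.
After batch 1: Gamma(α+S, β+n) = Gamma(5.96+16, 5.41+5) = Gamma(21.96, 10.41).
Batch 2: sum of counts S = 28 over n = 7 days.
After batch 2: Gamma(α+S, β+n) = Gamma(21.96+28, 10.41+7) = Gamma(49.96, 17.41).
Mode of Gamma(α,β) for α≥1 is (α−1)/β = 48.96/17.41 = 2.8122.

2.8122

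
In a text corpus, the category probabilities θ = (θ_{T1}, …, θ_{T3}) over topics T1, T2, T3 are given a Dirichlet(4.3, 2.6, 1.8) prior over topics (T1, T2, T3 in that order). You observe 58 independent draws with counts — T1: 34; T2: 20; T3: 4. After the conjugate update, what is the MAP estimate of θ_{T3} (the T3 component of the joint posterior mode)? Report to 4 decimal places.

0.0754

The Dirichlet prior is conjugate to the Multinomial likelihood: each posterior αⱼ = prior αⱼ + observed count nⱼ.
Posterior concentration: (38.3, 22.6, 5.8), total = 66.7.
Joint mode component: (α_{T3}−1)/(Σα−K) = 4.8/63.7 = 0.0754.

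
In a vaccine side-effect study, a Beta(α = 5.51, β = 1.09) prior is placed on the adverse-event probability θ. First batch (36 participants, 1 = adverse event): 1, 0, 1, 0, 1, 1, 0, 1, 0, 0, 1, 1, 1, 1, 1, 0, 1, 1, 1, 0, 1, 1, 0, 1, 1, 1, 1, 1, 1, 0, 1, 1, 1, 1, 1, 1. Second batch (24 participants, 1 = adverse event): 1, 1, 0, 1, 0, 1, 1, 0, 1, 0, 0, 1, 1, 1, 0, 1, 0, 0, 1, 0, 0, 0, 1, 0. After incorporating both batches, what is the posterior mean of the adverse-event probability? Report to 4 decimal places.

The Beta prior is conjugate to a Binomial/Bernoulli likelihood; the update adds successes to α and failures to β.
After batch 1: Beta(5.51+27, 1.09+9) = Beta(32.51, 10.09).
After batch 2: Beta(32.51+12, 10.09+12) = Beta(44.51, 22.09).
Posterior mean = α/(α+β) = 44.51/66.60 = 0.6683.

0.6683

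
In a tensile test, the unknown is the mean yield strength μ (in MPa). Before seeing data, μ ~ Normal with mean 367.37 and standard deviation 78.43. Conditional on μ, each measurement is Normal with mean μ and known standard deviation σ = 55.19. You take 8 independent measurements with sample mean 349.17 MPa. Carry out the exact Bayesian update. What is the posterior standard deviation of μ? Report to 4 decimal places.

18.9354

For Normal data with known variance σ², a Normal(μ₀, σ₀²) prior on μ is conjugate. Posterior precision = 1/σ₀² + n/σ²; posterior mean is the precision-weighted average of μ₀ and x̄.
σ₀² = 78.43² = 6151.2649, σ² = 55.19² = 3045.9361; σ² + n·σ₀² = 3045.9361 + 8·6151.2649 = 52256.0553.
Posterior precision = 1/σ₀² + n/σ² = 1/6151.2649 + 8/3045.9361 = (σ² + n·σ₀²)/(σ₀²σ²) = 52256.0553/(6151.2649·3045.9361); posterior variance σₙ² = σ₀²σ²/(σ² + n·σ₀²) = 6151.2649·3045.9361/52256.0553 = 358.549066.
Posterior SD = √σₙ² = √(6151.2649·3045.9361/52256.0553) = 18.9354.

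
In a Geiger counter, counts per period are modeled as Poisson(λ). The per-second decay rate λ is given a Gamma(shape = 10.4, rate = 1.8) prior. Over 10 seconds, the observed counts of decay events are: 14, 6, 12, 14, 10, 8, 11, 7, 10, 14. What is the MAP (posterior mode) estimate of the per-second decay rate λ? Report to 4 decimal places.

With a Gamma(shape α, rate β) prior, the Poisson likelihood is conjugate: the posterior is Gamma(α + ΣXᵢ, β + n).
Sum of counts S = 106 over n = 10 seconds.
Posterior: Gamma(α+S, β+n) = Gamma(10.4+106, 1.8+10) = Gamma(116.4, 11.8).
Mode of Gamma(α,β) for α≥1 is (α−1)/β = 115.4/11.8 = 9.7797.

9.7797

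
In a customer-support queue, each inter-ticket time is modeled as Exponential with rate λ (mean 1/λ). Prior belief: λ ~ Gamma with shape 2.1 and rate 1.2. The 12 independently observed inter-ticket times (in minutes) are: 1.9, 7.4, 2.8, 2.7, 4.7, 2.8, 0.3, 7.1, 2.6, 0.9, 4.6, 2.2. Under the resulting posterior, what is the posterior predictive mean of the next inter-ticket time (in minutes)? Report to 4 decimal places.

With a Gamma(shape α, rate β) prior on the exponential rate λ, the posterior after n observations with total T = Σxᵢ is Gamma(α+n, β+T).
Sum of observations T = 40.0 minutes; n = 12.
Posterior: Gamma(2.1+12, 1.2+40.0) = Gamma(14.1, 41.2).
The predictive distribution for the next observation is Lomax; its mean is β/(α−1) = 41.2/13.1 = 3.1450.

3.1450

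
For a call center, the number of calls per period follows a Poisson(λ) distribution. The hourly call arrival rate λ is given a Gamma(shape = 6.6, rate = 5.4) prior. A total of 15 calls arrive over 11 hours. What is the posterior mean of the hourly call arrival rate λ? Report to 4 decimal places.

1.3171

With a Gamma(shape α, rate β) prior, the Poisson likelihood is conjugate: the posterior is Gamma(α + ΣXᵢ, β + n).
Posterior: Gamma(α+S, β+n) = Gamma(6.6+15, 5.4+11) = Gamma(21.6, 16.4).
Posterior mean = α/β = 21.6/16.4 = 1.3171.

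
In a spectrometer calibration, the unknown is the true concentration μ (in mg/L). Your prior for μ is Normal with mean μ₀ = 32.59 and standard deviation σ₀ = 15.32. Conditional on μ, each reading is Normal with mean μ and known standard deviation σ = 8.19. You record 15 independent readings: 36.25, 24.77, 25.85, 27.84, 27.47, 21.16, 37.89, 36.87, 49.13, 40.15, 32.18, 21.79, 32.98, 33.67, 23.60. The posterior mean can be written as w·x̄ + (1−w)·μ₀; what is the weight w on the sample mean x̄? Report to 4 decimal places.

0.9813

For Normal data with known variance σ², a Normal(μ₀, σ₀²) prior on μ is conjugate. Posterior precision = 1/σ₀² + n/σ²; posterior mean is the precision-weighted average of μ₀ and x̄.
σ₀² = 15.32² = 234.7024, σ² = 8.19² = 67.0761. Prior precision 1/σ₀² = 1/234.7024; data precision n/σ² = 15/67.0761.
w = (n/σ²)/(1/σ₀² + n/σ²) = n·σ₀²/(σ² + n·σ₀²) = 15·234.7024/(67.0761 + 15·234.7024) = 3520.536/3587.6121 = 0.9813.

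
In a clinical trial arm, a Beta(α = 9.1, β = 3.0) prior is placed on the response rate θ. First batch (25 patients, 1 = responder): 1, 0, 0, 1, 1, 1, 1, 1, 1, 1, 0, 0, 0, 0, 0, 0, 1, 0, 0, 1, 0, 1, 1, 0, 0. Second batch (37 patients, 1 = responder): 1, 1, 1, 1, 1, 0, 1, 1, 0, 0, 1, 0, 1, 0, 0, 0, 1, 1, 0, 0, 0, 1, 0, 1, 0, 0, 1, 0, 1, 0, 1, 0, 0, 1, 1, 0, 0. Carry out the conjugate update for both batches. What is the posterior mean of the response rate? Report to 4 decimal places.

0.5277

The Beta prior is conjugate to a Binomial/Bernoulli likelihood; the update adds successes to α and failures to β.
After batch 1: Beta(9.1+12, 3.0+13) = Beta(21.1, 16.0).
After batch 2: Beta(21.1+18, 16.0+19) = Beta(39.1, 35.0).
Posterior mean = α/(α+β) = 39.1/74.1 = 0.5277.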